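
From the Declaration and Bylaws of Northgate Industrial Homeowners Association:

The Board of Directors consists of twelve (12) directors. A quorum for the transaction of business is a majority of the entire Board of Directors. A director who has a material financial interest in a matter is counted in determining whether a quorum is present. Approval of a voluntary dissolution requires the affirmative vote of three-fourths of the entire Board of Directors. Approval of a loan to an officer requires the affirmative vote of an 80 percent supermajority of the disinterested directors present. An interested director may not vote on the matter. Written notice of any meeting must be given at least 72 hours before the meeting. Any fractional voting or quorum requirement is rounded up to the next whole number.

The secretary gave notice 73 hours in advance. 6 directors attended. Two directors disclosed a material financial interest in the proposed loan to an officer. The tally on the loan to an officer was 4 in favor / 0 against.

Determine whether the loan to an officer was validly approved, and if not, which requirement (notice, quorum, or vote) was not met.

Notice: 73 hours given; 72 required (73 ≥ 72). Satisfied.
Quorum: 6 present (interested directors count toward quorum); quorum is 7. Not satisfied.
Vote: the loan to an officer requires four-fifths of the disinterested directors present (6 − 2 = 4). 4/5 of 4 = 3.20, rounded up to 4, so 4 affirmative votes are needed; 4 voted in favor. Satisfied. (Moot — without a quorum no business can be validly transacted.)

Invalid — quorum requirement not satisfied.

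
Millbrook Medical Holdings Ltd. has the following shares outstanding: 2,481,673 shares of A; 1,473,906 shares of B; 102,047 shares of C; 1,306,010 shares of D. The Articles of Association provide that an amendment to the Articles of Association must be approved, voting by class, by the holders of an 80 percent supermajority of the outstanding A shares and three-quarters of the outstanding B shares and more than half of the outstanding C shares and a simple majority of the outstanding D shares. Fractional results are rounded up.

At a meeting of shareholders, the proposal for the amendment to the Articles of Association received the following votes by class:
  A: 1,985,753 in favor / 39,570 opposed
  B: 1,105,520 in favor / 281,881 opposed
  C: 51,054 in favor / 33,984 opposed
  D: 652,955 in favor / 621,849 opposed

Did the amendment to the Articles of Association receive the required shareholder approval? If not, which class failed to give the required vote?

A: 4/5 of 2481673 = 1985338.40, rounded up to 1985339; 1,985,339 required, 1,985,753 in favor — approved.
B: 3/4 of 1473906 = 1105429.50, rounded up to 1105430; 1,105,430 required, 1,105,520 in favor — approved.
C: a majority of 102047 is 51024; 51,024 required, 51,054 in favor — approved.
D: a majority of 1306010 is 653006; 653,006 required, 652,955 in favor — not approved.

Not approved — the D shares did not give the required vote.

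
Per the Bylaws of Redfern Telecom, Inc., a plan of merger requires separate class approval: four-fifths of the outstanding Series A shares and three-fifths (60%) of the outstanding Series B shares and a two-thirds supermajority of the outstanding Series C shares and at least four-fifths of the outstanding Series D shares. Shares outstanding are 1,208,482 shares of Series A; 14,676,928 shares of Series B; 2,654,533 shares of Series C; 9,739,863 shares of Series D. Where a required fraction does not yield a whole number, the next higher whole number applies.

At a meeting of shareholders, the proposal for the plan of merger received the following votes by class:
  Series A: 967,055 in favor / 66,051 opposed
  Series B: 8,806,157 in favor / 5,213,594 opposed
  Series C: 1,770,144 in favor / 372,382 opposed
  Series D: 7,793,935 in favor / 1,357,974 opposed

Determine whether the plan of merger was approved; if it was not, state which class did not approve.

Approved — every class gave the required vote.

Series A: 4/5 of 1208482 = 966785.60, rounded up to 966786; 966,786 required, 967,055 in favor — approved.
Series B: 3/5 of 14676928 = 8806156.80, rounded up to 8806157; 8,806,157 required, 8,806,157 in favor — approved.
Series C: 2/3 of 2654533 = 1769688.67, rounded up to 1769689; 1,769,689 required, 1,770,144 in favor — approved.
Series D: 4/5 of 9739863 = 7791890.40, rounded up to 7791891; 7,791,891 required, 7,793,935 in favor — approved.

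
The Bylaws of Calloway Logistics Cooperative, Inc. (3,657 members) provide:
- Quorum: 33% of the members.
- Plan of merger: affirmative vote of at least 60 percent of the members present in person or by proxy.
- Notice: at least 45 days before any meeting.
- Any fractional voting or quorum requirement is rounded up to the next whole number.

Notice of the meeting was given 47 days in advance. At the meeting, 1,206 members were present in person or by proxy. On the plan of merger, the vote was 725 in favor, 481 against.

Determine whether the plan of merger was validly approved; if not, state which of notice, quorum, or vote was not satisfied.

Notice: 47 days given; 45 required. Satisfied.
Quorum: 33% of 3,657 = 1,206.81, rounded up to 1,207; 1,206 present. Not satisfied.
Vote: requires three-fifths of those present (1,206); 3/5 of 1206 = 723.60, rounded up to 724, so 724 needed; 725 in favor. Satisfied.

Invalid — quorum requirement not satisfied.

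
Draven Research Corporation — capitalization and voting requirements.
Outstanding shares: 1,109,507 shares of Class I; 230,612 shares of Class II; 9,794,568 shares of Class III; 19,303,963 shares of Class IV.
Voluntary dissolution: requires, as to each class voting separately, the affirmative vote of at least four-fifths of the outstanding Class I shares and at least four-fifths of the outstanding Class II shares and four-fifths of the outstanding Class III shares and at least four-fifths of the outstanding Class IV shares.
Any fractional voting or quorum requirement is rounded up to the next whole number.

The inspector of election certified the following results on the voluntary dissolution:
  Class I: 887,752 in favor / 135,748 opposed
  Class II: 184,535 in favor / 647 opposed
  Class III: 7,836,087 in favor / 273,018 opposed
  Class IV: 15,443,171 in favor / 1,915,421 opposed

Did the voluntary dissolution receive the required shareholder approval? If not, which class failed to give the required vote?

Approved — every class gave the required vote.

Class I: 4/5 of 1109507 = 887605.60, rounded up to 887606; 887,606 required, 887,752 in favor — approved.
Class II: 4/5 of 230612 = 184489.60, rounded up to 184490; 184,490 required, 184,535 in favor — approved.
Class III: 4/5 of 9794568 = 7835654.40, rounded up to 7835655; 7,835,655 required, 7,836,087 in favor — approved.
Class IV: 4/5 of 19303963 = 15443170.40, rounded up to 15443171; 15,443,171 required, 15,443,171 in favor — approved.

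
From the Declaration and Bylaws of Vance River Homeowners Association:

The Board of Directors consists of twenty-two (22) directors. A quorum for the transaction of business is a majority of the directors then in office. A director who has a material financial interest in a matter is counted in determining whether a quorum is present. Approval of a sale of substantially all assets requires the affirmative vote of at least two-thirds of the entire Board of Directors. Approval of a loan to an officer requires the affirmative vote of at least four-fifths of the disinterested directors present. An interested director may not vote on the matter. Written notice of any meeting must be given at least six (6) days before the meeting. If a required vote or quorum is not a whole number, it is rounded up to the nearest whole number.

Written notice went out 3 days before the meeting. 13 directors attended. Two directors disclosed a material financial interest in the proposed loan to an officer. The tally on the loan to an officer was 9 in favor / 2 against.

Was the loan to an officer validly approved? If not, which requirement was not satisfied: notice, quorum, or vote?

Notice: 3 days given; 6 required (3 < 6). Not satisfied.
Quorum: 13 present (interested directors count toward quorum); quorum is 12. Satisfied.
Vote: the loan to an officer requires four-fifths of the disinterested directors present (13 − 2 = 11). 4/5 of 11 = 8.80, rounded up to 9, so 9 affirmative votes are needed; 9 voted in favor. Satisfied.

Invalid — notice requirement not satisfied.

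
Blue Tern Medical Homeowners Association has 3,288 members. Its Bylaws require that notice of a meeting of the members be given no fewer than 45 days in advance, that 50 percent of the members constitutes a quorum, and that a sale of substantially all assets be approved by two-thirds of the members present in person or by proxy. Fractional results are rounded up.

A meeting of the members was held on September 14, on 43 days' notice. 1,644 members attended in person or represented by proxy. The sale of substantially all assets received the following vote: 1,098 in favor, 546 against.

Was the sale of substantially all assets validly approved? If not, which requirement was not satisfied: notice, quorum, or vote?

Notice: 43 days given; 45 required. Not satisfied.
Quorum: 50% of 3,288 = 1,644; 1,644 present. Satisfied.
Vote: requires two-thirds of those present (1,644); 2/3 of 1644 = 1096, so 1,096 needed; 1,098 in favor. Satisfied.

Invalid — notice requirement not satisfied.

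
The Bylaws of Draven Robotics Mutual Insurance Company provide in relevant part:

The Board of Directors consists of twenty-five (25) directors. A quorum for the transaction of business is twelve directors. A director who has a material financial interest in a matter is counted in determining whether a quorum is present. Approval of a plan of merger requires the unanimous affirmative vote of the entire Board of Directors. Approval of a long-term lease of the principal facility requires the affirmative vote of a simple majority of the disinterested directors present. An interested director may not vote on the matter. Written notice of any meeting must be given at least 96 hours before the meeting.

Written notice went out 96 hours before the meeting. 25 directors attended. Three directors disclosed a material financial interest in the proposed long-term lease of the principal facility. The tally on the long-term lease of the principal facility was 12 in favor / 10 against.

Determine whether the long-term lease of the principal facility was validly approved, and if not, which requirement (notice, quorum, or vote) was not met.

Valid — all requirements satisfied.

Notice: 96 hours given; 96 required (96 ≥ 96). Satisfied.
Quorum: 25 present (interested directors count toward quorum); quorum is 12. Satisfied.
Vote: the long-term lease of the principal facility requires a majority of the disinterested directors present (25 − 3 = 22). A majority of 22 is 12, so 12 affirmative votes are needed; 12 voted in favor. Satisfied.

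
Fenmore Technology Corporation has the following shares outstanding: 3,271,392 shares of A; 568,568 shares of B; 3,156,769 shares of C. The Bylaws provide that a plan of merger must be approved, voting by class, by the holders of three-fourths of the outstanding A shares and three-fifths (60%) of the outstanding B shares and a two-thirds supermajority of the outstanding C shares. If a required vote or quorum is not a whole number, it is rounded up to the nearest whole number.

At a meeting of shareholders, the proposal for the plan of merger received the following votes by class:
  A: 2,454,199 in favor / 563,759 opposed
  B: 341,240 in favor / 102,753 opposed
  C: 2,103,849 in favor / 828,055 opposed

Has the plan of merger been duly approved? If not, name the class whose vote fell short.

Not approved — the C shares did not give the required vote.

A: 3/4 of 3271392 = 2453544; 2,453,544 required, 2,454,199 in favor — approved.
B: 3/5 of 568568 = 341140.80, rounded up to 341141; 341,141 required, 341,240 in favor — approved.
C: 2/3 of 3156769 = 2104512.67, rounded up to 2104513; 2,104,513 required, 2,103,849 in favor — not approved.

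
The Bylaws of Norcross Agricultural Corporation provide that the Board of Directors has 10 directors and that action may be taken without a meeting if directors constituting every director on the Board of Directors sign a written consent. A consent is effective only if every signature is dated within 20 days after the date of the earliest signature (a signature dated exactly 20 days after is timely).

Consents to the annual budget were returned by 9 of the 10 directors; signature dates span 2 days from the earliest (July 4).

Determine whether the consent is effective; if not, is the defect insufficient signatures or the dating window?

Signatures required: the unanimous vote of 10 — unanimous means all 10, so 10 needed; 9 signed. Insufficient.
Dating window: the latest signature is 2 days after the earliest; the limit is 20 days. Within the window.

Not effective — insufficient signatures.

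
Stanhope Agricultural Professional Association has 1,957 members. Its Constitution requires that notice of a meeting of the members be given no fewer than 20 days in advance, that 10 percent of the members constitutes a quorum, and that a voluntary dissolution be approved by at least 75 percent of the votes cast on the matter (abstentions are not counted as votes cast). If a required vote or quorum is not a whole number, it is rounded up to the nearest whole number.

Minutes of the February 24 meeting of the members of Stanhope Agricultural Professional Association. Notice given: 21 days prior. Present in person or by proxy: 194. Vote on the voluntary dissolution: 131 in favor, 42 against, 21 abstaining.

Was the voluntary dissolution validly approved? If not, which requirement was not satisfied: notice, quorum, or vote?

Notice: 21 days given; 20 required. Satisfied.
Quorum: 10% of 1,957 = 195.70, rounded up to 196; 194 present. Not satisfied.
Vote: requires three-fourths of the votes cast (194 − 21 abstaining = 173); 3/4 of 173 = 129.75, rounded up to 130, so 130 needed; 131 in favor. Satisfied.

Invalid — quorum requirement not satisfied.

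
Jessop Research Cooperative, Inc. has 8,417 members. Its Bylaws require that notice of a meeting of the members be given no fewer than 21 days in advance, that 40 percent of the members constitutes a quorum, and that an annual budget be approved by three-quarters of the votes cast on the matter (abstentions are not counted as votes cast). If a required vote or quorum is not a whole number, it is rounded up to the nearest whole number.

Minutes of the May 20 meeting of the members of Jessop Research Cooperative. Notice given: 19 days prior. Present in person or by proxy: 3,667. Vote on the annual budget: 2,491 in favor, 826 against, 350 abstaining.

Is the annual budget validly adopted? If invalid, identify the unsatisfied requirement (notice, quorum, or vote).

Invalid — notice requirement not satisfied.

Notice: 19 days given; 21 required. Not satisfied.
Quorum: 40% of 8,417 = 3,366.80, rounded up to 3,367; 3,667 present. Satisfied.
Vote: requires three-fourths of the votes cast (3,667 − 350 abstaining = 3,317); 3/4 of 3317 = 2487.75, rounded up to 2488, so 2,488 needed; 2,491 in favor. Satisfied.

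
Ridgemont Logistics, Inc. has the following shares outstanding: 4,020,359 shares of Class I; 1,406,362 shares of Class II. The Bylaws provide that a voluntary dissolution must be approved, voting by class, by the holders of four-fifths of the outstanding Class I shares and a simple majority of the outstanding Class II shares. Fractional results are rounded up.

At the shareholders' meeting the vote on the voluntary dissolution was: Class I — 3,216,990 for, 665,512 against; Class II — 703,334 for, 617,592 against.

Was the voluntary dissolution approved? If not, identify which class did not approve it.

Approved — every class gave the required vote.

Class I: 4/5 of 4020359 = 3216287.20, rounded up to 3216288; 3,216,288 required, 3,216,990 in favor — approved.
Class II: a majority of 1406362 is 703182; 703,182 required, 703,334 in favor — approved.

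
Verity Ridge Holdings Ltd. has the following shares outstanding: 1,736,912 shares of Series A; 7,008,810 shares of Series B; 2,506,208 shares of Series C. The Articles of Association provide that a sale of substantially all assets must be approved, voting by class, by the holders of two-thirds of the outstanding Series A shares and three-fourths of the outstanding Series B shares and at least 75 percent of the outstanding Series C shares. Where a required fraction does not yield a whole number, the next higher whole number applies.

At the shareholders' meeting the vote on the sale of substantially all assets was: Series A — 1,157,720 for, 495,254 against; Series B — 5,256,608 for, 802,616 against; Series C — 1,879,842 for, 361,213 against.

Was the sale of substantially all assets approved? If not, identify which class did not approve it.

Series A: 2/3 of 1736912 = 1157941.33, rounded up to 1157942; 1,157,942 required, 1,157,720 in favor — not approved.
Series B: 3/4 of 7008810 = 5256607.50, rounded up to 5256608; 5,256,608 required, 5,256,608 in favor — approved.
Series C: 3/4 of 2506208 = 1879656; 1,879,656 required, 1,879,842 in favor — approved.

Not approved — the Series A shares did not give the required vote.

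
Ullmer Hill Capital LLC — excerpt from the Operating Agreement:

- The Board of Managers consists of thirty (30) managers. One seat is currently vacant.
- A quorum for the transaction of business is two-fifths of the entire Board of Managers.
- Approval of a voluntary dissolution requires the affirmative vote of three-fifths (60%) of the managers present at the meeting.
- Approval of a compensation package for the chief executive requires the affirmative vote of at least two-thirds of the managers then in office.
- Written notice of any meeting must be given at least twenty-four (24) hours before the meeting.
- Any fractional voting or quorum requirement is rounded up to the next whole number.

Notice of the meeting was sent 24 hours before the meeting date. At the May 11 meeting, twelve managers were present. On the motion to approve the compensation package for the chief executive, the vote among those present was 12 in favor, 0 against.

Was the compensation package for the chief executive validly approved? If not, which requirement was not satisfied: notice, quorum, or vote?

Notice: 24 hours given; 24 required (24 ≥ 24). Satisfied.
Quorum: 12 present; quorum is 12. Satisfied.
Vote: the compensation package for the chief executive requires two-thirds of the managers then in office (29). 2/3 of 29 = 19.33, rounded up to 20, so 20 affirmative votes are needed; 12 voted in favor. Not satisfied.

Invalid — vote requirement not satisfied.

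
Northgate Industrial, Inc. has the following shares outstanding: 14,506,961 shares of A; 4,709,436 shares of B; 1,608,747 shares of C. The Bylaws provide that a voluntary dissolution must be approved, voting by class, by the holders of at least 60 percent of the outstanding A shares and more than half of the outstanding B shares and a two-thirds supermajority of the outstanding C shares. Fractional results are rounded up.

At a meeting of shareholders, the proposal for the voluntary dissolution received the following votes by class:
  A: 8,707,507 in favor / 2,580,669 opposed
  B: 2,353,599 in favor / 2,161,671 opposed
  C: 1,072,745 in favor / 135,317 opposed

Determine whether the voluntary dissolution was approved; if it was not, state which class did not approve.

Not approved — the B shares did not give the required vote.

A: 3/5 of 14506961 = 8704176.60, rounded up to 8704177; 8,704,177 required, 8,707,507 in favor — approved.
B: a majority of 4709436 is 2354719; 2,354,719 required, 2,353,599 in favor — not approved.
C: 2/3 of 1608747 = 1072498; 1,072,498 required, 1,072,745 in favor — approved.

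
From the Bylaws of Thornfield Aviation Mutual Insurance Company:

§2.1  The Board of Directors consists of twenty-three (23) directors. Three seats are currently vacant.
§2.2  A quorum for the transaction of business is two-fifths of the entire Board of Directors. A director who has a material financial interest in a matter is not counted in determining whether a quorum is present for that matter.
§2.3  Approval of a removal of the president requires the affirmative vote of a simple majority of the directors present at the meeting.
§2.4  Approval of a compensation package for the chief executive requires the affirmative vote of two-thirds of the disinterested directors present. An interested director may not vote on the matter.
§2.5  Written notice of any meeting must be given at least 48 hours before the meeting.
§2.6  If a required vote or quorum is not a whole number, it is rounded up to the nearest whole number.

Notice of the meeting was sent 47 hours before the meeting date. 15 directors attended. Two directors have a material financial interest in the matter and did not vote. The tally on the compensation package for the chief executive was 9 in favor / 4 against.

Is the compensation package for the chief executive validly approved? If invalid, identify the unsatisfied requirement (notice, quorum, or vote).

Notice: 47 hours given; 48 required (47 < 48). Not satisfied.
Quorum: 15 present, but the 2 interested directors do not count, leaving 13. Quorum is 10. Satisfied.
Vote: the compensation package for the chief executive requires two-thirds of the disinterested directors present (15 − 2 = 13). 2/3 of 13 = 8.67, rounded up to 9, so 9 affirmative votes are needed; 9 voted in favor. Satisfied.

Invalid — notice requirement not satisfied.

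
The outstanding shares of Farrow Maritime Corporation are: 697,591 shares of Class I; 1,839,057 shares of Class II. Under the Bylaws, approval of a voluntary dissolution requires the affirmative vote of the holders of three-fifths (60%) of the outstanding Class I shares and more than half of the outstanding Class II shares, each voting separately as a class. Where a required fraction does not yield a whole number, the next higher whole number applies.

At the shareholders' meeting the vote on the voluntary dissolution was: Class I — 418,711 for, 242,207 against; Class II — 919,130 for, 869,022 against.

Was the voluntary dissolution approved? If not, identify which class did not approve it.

Not approved — the Class II shares did not give the required vote.

Class I: 3/5 of 697591 = 418554.60, rounded up to 418555; 418,555 required, 418,711 in favor — approved.
Class II: a majority of 1839057 is 919529; 919,529 required, 919,130 in favor — not approved.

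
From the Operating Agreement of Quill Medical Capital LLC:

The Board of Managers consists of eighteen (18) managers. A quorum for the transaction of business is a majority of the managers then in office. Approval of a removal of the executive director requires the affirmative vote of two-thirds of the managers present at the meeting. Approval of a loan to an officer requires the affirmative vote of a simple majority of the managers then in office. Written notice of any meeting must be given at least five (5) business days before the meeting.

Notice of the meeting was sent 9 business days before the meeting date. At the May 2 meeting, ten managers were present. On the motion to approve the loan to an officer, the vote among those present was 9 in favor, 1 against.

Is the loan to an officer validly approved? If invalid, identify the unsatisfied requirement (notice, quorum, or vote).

Invalid — vote requirement not satisfied.

Notice: 9 business days given; 5 required (9 ≥ 5). Satisfied.
Quorum: 10 present; quorum is 10. Satisfied.
Vote: the loan to an officer requires a majority of the managers then in office (18). A majority of 18 is 10, so 10 affirmative votes are needed; 9 voted in favor. Not satisfied.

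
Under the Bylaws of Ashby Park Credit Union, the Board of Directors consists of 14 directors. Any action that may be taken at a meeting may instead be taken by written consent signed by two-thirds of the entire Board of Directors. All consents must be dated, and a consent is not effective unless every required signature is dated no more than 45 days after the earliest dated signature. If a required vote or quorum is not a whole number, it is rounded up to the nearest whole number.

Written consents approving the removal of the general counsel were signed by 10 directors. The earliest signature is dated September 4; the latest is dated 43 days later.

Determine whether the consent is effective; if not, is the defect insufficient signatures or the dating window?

Effective — both the signature and dating-window requirements are satisfied.

Signatures required: two-thirds of 14 — 2/3 of 14 = 9.33, rounded up to 10, so 10 needed; 10 signed. Sufficient.
Dating window: the latest signature is 43 days after the earliest; the limit is 45 days. Within the window.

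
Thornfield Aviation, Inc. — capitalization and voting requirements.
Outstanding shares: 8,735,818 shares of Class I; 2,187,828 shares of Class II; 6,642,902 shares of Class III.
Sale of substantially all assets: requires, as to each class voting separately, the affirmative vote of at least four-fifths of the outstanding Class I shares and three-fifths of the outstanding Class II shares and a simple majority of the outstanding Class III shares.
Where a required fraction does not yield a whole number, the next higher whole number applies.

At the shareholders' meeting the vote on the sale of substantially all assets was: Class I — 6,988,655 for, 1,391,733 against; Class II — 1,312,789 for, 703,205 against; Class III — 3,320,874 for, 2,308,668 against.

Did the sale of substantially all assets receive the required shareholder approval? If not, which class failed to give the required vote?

Class I: 4/5 of 8735818 = 6988654.40, rounded up to 6988655; 6,988,655 required, 6,988,655 in favor — approved.
Class II: 3/5 of 2187828 = 1312696.80, rounded up to 1312697; 1,312,697 required, 1,312,789 in favor — approved.
Class III: a majority of 6642902 is 3321452; 3,321,452 required, 3,320,874 in favor — not approved.

Not approved — the Class III shares did not give the required vote.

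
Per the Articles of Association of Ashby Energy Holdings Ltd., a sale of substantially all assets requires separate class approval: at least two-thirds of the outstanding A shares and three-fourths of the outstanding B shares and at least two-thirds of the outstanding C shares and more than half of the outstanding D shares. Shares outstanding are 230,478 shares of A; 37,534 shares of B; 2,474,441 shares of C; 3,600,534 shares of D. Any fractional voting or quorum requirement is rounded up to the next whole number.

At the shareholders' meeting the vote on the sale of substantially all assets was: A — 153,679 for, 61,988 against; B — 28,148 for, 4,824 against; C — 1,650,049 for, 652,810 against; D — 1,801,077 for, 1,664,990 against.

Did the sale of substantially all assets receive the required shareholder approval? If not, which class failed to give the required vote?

Not approved — the B shares did not give the required vote.

A: 2/3 of 230478 = 153652; 153,652 required, 153,679 in favor — approved.
B: 3/4 of 37534 = 28150.50, rounded up to 28151; 28,151 required, 28,148 in favor — not approved.
C: 2/3 of 2474441 = 1649627.33, rounded up to 1649628; 1,649,628 required, 1,650,049 in favor — approved.
D: a majority of 3600534 is 1800268; 1,800,268 required, 1,801,077 in favor — approved.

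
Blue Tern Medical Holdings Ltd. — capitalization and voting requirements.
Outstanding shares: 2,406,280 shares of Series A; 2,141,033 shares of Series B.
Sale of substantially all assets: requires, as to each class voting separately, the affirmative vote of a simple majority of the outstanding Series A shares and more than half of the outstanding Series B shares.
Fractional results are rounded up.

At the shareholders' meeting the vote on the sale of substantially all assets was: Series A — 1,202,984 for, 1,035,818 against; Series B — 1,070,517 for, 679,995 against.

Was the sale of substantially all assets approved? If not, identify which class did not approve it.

Series A: a majority of 2406280 is 1203141; 1,203,141 required, 1,202,984 in favor — not approved.
Series B: a majority of 2141033 is 1070517; 1,070,517 required, 1,070,517 in favor — approved.

Not approved — the Series A shares did not give the required vote.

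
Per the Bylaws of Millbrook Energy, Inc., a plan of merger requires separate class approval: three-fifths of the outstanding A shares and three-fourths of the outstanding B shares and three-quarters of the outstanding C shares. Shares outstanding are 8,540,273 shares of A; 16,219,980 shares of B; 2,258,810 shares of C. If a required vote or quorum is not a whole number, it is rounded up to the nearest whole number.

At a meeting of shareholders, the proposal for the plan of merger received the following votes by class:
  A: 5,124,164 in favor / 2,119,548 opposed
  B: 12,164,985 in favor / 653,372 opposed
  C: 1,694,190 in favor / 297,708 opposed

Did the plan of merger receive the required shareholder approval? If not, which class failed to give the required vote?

Approved — every class gave the required vote.

A: 3/5 of 8540273 = 5124163.80, rounded up to 5124164; 5,124,164 required, 5,124,164 in favor — approved.
B: 3/4 of 16219980 = 12164985; 12,164,985 required, 12,164,985 in favor — approved.
C: 3/4 of 2258810 = 1694107.50, rounded up to 1694108; 1,694,108 required, 1,694,190 in favor — approved.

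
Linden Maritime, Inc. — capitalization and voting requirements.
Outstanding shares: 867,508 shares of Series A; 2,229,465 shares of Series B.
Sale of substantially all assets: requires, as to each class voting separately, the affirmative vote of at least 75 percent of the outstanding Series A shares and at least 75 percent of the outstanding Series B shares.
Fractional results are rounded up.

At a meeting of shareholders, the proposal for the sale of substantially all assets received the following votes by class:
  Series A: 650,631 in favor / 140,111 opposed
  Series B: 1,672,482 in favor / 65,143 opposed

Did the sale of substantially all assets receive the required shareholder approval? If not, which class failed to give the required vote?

Approved — every class gave the required vote.

Series A: 3/4 of 867508 = 650631; 650,631 required, 650,631 in favor — approved.
Series B: 3/4 of 2229465 = 1672098.75, rounded up to 1672099; 1,672,099 required, 1,672,482 in favor — approved.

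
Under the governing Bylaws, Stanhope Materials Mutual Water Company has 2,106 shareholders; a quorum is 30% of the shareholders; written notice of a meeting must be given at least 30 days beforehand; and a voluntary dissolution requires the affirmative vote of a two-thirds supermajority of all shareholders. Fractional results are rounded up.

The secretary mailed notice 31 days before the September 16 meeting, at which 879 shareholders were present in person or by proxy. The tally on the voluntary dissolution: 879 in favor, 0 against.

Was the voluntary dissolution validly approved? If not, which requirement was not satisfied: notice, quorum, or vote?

Notice: 31 days given; 30 required. Satisfied.
Quorum: 30% of 2,106 = 631.80, rounded up to 632; 879 present. Satisfied.
Vote: requires two-thirds of all shareholders (2,106); 2/3 of 2106 = 1404, so 1,404 needed; 879 in favor. Not satisfied.

Invalid — vote requirement not satisfied.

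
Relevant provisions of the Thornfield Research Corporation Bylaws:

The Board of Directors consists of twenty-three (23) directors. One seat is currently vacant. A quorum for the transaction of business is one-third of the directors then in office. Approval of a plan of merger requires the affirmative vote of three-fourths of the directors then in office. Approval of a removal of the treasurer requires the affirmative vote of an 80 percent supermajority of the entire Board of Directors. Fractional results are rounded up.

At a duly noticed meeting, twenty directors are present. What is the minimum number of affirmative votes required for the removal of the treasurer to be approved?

19

The removal of the treasurer requires four-fifths of the entire Board of Directors (23).
4/5 of 23 = 18.40, rounded up to 19.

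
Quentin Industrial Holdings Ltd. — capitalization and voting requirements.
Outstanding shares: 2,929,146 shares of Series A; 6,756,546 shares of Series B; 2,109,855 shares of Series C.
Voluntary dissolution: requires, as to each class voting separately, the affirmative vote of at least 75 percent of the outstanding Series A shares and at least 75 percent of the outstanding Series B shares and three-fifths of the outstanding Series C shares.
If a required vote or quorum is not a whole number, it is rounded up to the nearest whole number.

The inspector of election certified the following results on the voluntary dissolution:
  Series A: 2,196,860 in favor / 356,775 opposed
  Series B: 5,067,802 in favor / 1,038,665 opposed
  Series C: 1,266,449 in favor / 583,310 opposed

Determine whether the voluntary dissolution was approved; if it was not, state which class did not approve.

Series A: 3/4 of 2929146 = 2196859.50, rounded up to 2196860; 2,196,860 required, 2,196,860 in favor — approved.
Series B: 3/4 of 6756546 = 5067409.50, rounded up to 5067410; 5,067,410 required, 5,067,802 in favor — approved.
Series C: 3/5 of 2109855 = 1265913; 1,265,913 required, 1,266,449 in favor — approved.

Approved — every class gave the required vote.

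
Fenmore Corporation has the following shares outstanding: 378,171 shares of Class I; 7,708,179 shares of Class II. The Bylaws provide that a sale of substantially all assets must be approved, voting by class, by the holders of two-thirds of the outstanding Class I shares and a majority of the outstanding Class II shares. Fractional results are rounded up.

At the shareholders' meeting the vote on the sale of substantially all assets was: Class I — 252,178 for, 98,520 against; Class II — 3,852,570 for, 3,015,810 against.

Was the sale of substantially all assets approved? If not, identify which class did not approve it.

Not approved — the Class II shares did not give the required vote.

Class I: 2/3 of 378171 = 252114; 252,114 required, 252,178 in favor — approved.
Class II: a majority of 7708179 is 3854090; 3,854,090 required, 3,852,570 in favor — not approved.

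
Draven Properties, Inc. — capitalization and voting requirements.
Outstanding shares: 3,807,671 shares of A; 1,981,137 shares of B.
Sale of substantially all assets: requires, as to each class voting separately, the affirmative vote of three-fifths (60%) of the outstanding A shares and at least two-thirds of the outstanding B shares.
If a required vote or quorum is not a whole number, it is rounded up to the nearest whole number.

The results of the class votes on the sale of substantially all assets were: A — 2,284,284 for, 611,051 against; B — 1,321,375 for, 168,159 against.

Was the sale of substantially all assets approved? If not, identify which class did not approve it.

A: 3/5 of 3807671 = 2284602.60, rounded up to 2284603; 2,284,603 required, 2,284,284 in favor — not approved.
B: 2/3 of 1981137 = 1320758; 1,320,758 required, 1,321,375 in favor — approved.

Not approved — the A shares did not give the required vote.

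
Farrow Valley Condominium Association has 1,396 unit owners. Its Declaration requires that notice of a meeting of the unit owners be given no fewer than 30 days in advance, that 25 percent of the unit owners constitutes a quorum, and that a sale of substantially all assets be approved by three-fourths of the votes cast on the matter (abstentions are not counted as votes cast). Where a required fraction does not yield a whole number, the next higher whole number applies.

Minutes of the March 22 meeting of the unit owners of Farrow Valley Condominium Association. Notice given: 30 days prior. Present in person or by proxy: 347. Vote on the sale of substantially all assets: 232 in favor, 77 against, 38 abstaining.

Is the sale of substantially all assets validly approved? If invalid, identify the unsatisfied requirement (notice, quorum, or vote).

Invalid — quorum requirement not satisfied.

Notice: 30 days given; 30 required. Satisfied.
Quorum: 25% of 1,396 = 349; 347 present. Not satisfied.
Vote: requires three-fourths of the votes cast (347 − 38 abstaining = 309); 3/4 of 309 = 231.75, rounded up to 232, so 232 needed; 232 in favor. Satisfied.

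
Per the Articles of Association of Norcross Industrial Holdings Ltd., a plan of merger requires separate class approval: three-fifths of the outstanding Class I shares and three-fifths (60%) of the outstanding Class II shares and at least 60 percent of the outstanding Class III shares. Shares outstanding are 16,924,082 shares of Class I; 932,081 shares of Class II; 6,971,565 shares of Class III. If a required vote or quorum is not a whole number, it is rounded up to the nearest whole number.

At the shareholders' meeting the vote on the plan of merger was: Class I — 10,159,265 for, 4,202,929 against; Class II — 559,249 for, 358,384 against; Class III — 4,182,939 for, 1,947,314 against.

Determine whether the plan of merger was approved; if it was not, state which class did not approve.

Class I: 3/5 of 16924082 = 10154449.20, rounded up to 10154450; 10,154,450 required, 10,159,265 in favor — approved.
Class II: 3/5 of 932081 = 559248.60, rounded up to 559249; 559,249 required, 559,249 in favor — approved.
Class III: 3/5 of 6971565 = 4182939; 4,182,939 required, 4,182,939 in favor — approved.

Approved — every class gave the required vote.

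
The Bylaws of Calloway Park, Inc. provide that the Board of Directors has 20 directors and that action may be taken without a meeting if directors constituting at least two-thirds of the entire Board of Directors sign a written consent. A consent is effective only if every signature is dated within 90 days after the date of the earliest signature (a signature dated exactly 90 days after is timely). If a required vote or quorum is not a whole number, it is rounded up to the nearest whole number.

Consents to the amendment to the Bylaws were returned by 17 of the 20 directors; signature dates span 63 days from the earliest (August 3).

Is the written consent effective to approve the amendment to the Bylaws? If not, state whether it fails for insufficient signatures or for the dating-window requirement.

Effective — both the signature and dating-window requirements are satisfied.

Signatures required: at least two-thirds of 20 — 2/3 of 20 = 13.33, rounded up to 14, so 14 needed; 17 signed. Sufficient.
Dating window: the latest signature is 63 days after the earliest; the limit is 90 days. Within the window.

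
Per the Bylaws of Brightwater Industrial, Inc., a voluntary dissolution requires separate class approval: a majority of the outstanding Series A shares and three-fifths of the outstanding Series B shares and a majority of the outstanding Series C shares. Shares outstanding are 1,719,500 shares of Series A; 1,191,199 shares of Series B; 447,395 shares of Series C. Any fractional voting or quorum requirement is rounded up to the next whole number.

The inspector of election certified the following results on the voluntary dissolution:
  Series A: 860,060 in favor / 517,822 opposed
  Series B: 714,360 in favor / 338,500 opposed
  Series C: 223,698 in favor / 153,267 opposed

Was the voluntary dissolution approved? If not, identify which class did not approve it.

Not approved — the Series B shares did not give the required vote.

Series A: a majority of 1719500 is 859751; 859,751 required, 860,060 in favor — approved.
Series B: 3/5 of 1191199 = 714719.40, rounded up to 714720; 714,720 required, 714,360 in favor — not approved.
Series C: a majority of 447395 is 223698; 223,698 required, 223,698 in favor — approved.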